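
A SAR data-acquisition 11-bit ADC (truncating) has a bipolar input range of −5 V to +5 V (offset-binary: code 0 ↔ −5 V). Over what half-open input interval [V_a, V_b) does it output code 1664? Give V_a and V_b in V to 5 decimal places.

LSB = 10/2^11 = 4.883 mV.
V_a = V_low + 1664·LSB = 3.125 V; V_b = V_low + 1665·LSB = 3.12988 V.

[3.12500 V, 3.12988 V)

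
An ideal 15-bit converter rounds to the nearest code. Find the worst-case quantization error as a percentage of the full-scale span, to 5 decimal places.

Rounding → worst-case error = ½ LSB = V_FS/2^16, so 100/65536 = 0.00152588 % of full scale.

0.00153 %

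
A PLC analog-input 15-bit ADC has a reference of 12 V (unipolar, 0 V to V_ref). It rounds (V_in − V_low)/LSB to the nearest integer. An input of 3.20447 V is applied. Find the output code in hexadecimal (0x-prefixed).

LSB = 12 V / 32768 = 366.21 µV.
(V_in − V_low)/LSB = (3.20447 − 0) / 0.000366211 = 8750.339.
round(8750.339) = 8750.
In hexadecimal (0x-prefixed): 0x222E.

code 0x222E (decimal 8750)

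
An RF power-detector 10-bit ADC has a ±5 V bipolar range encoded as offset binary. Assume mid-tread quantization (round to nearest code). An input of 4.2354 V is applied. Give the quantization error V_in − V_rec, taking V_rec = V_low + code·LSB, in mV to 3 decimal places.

-2.881 mV

One LSB is 10 V / 1024 = 9.766 mV.
Scaled input = 945.7050 LSBs, so code = 946.
Reconstructed: 4.2382812 V.
Difference: -0.00288125 V → -2.881 mV.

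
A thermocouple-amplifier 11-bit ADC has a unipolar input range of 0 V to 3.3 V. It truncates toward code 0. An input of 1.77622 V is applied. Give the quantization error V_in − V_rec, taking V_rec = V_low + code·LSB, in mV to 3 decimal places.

LSB = 3.3/2^11 = 1.611 mV.
(V_in − V_low)/LSB = (1.77622 − 0)/0.00161133 = 1102.3329 → code 1102 (floor).
Code 1102 maps back to 0 + 1102×0.00161133 V = 1.7756836 V.
V_in − V_rec = 0.000536406 V = 0.536 mV.

0.536 mV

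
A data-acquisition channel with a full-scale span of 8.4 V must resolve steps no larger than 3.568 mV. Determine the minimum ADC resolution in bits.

12 bits

Number of steps required ≥ 8.4 V / 3.568 mV = 2354.26.
Need 2^N ≥ 2354.26; 2^11 = 2048, 2^12 = 4096.
Minimum N = 12.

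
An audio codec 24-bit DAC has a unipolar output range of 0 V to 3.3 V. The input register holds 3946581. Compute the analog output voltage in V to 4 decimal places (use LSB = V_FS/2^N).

LSB = 3.3 V / 2^24 = 0.20 µV.
V_out = 0 + 3946581 × 1.96695e-07 V = 0.776274 V.

0.7763 V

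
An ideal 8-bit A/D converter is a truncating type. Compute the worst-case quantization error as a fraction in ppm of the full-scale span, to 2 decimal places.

Truncating → worst-case error = 1 LSB = V_FS/2^8, so 1e+06/256 = 3906.25 ppm of full scale.

3906.25 ppm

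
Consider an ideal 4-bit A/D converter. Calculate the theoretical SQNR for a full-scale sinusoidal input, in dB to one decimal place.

25.8 dB

SNR ≈ 6.02·N + 1.76 dB = 6.02·4 + 1.76 = 25.84 dB.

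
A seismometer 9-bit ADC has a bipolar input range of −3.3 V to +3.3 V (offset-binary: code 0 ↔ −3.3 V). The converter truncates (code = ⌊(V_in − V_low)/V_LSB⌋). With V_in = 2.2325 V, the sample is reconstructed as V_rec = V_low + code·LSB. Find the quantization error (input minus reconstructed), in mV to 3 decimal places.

One LSB is 6.6 V / 512 = 12.891 mV.
Scaled input = 429.1879 LSBs, so code = 429.
Reconstructed: 2.2300781 V.
Error = 2.2325 − 2.2300781 = 0.00242187 V = 2.422 mV.

2.422 mV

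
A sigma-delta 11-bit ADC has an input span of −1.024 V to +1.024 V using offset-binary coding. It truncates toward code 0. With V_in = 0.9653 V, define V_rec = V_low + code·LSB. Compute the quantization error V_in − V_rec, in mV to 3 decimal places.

Step size: 2.048 V ÷ 2^11 = 1.000 mV.
Scaled input = 1989.3000 LSBs, so code = 1989.
Reconstructed: 0.965 V.
Error = 0.9653 − 0.965 = 0.0003 V = 0.300 mV.

0.300 mV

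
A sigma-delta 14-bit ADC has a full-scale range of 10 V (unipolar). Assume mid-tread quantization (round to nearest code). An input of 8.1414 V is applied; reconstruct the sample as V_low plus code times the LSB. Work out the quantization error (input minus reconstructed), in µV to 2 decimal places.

-79.49 µV

Step size: 10 V ÷ 2^14 = 0.610 mV.
(8.1414 − 0)/0.000610352 = 13338.8698; round gives code 13339.
V_rec = 0 + 13339·0.000610352 = 8.1414795 V.
Error = 8.1414 − 8.1414795 = -7.94922e-05 V = -79.49 µV.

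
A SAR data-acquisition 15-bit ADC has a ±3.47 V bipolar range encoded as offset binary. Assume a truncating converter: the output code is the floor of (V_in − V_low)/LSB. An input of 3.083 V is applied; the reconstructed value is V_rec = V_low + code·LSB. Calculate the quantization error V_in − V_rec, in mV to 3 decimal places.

LSB = 6.94/2^15 = 211.79 µV.
(V_in − V_low)/LSB = (3.083 − (−3.47))/0.000211792 = 30940.7354 → code 30940 (floor).
V_rec = (−3.47) + 30940·0.000211792 = 3.0828442 V.
Difference: 0.000155762 V → 0.156 mV.

0.156 mV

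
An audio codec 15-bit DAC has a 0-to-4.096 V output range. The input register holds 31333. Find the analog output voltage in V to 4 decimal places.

3.9166 V

LSB = 4.096 V / 2^15 = 125.00 µV.
V_out = 0 + 31333 × 0.000125 V = 3.91662 V.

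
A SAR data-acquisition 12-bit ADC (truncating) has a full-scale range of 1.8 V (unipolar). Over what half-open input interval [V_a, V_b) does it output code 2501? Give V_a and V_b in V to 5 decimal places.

[1.09907 V, 1.09951 V)

LSB = 1.8/2^12 = 439.45 µV.
V_a = V_low + 2501·LSB = 1.09907 V; V_b = V_low + 2502·LSB = 1.09951 V.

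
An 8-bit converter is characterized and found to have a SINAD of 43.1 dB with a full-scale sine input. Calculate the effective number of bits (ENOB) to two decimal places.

6.87 bits

ENOB = (SINAD − 1.76) / 6.02 = (43.1 − 1.76)/6.02 = 6.867.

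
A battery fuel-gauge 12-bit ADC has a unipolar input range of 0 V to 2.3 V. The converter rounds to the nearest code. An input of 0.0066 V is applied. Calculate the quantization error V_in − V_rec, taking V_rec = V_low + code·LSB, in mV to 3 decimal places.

-0.138 mV

One LSB is 2.3 V / 4096 = 0.562 mV.
(V_in − V_low)/LSB = (0.0066 − 0)/0.000561523 = 11.7537 → code 12 (round).
Code 12 maps back to 0 + 12×0.000561523 V = 0.0067382813 V.
Difference: -0.000138281 V → -0.138 mV.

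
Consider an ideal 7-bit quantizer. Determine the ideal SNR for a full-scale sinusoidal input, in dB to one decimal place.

43.9 dB

SNR ≈ 6.02·N + 1.76 dB = 6.02·7 + 1.76 = 43.90 dB.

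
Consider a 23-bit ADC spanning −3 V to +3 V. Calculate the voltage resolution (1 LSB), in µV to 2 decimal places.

0.72 µV

Full-scale span = 6 V.
LSB = 6 / 2^23 = 6 / 8388608 = 7.15256e-07 V = 0.72 µV.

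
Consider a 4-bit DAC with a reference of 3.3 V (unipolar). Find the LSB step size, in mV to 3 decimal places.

206.250 mV

Full-scale span = 3.3 V.
LSB = 3.3 / 2^4 = 3.3 / 16 = 0.20625 V = 206.250 mV.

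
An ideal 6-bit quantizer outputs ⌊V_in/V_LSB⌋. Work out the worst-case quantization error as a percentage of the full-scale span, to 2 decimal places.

Truncating → worst-case error = 1 LSB = V_FS/2^6, so 100/64 = 1.5625 % of full scale.

1.56 %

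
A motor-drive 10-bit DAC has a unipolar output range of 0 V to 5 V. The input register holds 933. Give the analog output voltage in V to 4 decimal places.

4.5557 V

LSB = 5 V / 2^10 = 4.883 mV.
V_out = 0 + 933 × 0.00488281 V = 4.55566 V.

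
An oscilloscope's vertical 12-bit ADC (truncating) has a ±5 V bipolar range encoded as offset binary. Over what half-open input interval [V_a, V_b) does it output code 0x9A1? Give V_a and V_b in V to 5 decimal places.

LSB = 10/2^12 = 2.441 mV.
Code 0x9A1 = 2465 decimal.
V_a = V_low + 2465·LSB = 1.01807 V; V_b = V_low + 2466·LSB = 1.02051 V.

[1.01807 V, 1.02051 V)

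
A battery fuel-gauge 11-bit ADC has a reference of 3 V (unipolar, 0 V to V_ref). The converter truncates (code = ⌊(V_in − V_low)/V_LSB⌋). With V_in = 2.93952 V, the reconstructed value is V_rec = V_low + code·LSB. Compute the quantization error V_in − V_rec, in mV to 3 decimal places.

1.043 mV

Step size: 3 V ÷ 2^11 = 1.465 mV.
(2.93952 − 0)/0.00146484 = 2006.7123; ⌊·⌋ gives code 2006.
Code 2006 maps back to 0 + 2006×0.00146484 V = 2.9384766 V.
Error = 2.93952 − 2.9384766 = 0.00104344 V = 1.043 mV.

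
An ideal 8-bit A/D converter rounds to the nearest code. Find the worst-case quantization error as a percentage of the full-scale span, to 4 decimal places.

0.1953 %

Rounding → worst-case error = ½ LSB = V_FS/2^9, so 100/512 = 0.195312 % of full scale.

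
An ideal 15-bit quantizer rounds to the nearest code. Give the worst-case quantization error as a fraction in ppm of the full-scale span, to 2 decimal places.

15.26 ppm

Rounding → worst-case error = ½ LSB = V_FS/2^16, so 1e+06/65536 = 15.2588 ppm of full scale.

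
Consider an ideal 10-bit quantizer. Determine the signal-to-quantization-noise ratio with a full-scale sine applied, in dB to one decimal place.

62.0 dB

SNR ≈ 6.02·N + 1.76 dB = 6.02·10 + 1.76 = 61.96 dB.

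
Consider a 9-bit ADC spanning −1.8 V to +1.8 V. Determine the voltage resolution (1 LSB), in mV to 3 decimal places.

Full-scale span = 3.6 V.
LSB = 3.6 / 2^9 = 3.6 / 512 = 0.00703125 V = 7.031 mV.

7.031 mV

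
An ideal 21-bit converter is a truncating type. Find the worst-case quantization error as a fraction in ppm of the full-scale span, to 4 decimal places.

Truncating → worst-case error = 1 LSB = V_FS/2^21, so 1e+06/2097152 = 0.476837 ppm of full scale.

0.4768 ppm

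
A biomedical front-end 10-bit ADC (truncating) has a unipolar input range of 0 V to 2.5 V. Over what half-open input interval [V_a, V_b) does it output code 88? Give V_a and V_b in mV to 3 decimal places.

LSB = 2.5/2^10 = 2.441 mV.
V_a = V_low + 88·LSB = 0.214844 V; V_b = V_low + 89·LSB = 0.217285 V.

[214.844 mV, 217.285 mV)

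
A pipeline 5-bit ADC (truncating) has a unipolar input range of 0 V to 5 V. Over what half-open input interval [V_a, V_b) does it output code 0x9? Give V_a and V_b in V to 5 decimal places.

LSB = 5/2^5 = 156.250 mV.
Code 0x9 = 9 decimal.
V_a = V_low + 9·LSB = 1.40625 V; V_b = V_low + 10·LSB = 1.5625 V.

[1.40625 V, 1.56250 V)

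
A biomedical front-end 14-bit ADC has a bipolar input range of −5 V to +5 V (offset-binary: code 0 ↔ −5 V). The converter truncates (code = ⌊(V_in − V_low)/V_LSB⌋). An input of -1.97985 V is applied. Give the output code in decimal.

Full-scale span = 10 V; LSB = 10/2^14 = 0.610 mV.
(V_in − V_low)/LSB = (-1.97985 − (−5)) / 0.000610352 = 4948.214.
⌊·⌋(4948.214) = 4948.

code 4948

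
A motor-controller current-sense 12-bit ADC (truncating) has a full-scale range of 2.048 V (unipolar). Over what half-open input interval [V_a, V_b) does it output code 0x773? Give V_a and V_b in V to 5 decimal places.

[0.95350 V, 0.95400 V)

LSB = 2.048/2^12 = 0.500 mV.
Code 0x773 = 1907 decimal.
V_a = V_low + 1907·LSB = 0.9535 V; V_b = V_low + 1908·LSB = 0.954 V.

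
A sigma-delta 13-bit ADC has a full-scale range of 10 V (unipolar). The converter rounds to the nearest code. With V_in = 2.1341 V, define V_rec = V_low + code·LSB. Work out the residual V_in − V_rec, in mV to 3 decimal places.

0.311 mV

Step size: 10 V ÷ 2^13 = 1.221 mV.
(2.1341 − 0)/0.0012207 = 1748.2547; round gives code 1748.
Code 1748 maps back to 0 + 1748×0.0012207 V = 2.1337891 V.
Error = 2.1341 − 2.1337891 = 0.000310938 V = 0.311 mV.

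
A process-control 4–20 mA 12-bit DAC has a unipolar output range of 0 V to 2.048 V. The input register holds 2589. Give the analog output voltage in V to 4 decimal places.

1.2945 V

LSB = 2.048 V / 2^12 = 0.500 mV.
V_out = 0 + 2589 × 0.0005 V = 1.2945 V.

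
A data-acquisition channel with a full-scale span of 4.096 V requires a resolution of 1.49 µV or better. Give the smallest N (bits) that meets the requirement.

22 bits

Number of steps required ≥ 4.096 V / 1.49 µV = 2748993.29.
Need 2^N ≥ 2748993.29; 2^21 = 2097152, 2^22 = 4194304.
Minimum N = 22.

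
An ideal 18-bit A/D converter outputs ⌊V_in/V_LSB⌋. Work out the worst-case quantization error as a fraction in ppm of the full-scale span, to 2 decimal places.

Truncating → worst-case error = 1 LSB = V_FS/2^18, so 1e+06/262144 = 3.8147 ppm of full scale.

3.81 ppm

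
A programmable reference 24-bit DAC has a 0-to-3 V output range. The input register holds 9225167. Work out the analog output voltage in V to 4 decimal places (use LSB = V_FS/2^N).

LSB = 3 V / 2^24 = 0.18 µV.
V_out = 0 + 9225167 × 1.78814e-07 V = 1.64959 V.

1.6496 V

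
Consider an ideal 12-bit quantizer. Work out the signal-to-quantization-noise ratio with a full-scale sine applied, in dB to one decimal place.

74.0 dB

SNR ≈ 6.02·N + 1.76 dB = 6.02·12 + 1.76 = 74.00 dB.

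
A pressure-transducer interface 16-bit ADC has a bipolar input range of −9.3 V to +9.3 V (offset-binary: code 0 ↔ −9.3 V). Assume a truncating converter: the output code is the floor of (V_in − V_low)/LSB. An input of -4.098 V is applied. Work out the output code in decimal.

code 18328

Full-scale span = 18.6 V; LSB = 18.6/2^16 = 283.81 µV.
(V_in − V_low)/LSB = (-4.098 − (−9.3)) / 0.000283813 = 18328.939.
Floor → code 18328.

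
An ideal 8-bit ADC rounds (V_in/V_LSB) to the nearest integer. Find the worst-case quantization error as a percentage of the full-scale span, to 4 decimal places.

Rounding → worst-case error = ½ LSB = V_FS/2^9, so 100/512 = 0.195312 % of full scale.

0.1953 %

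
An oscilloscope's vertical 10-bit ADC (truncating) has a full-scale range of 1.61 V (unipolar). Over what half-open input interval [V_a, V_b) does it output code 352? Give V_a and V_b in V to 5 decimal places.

[0.55344 V, 0.55501 V)

LSB = 1.61/2^10 = 1.572 mV.
V_a = V_low + 352·LSB = 0.553438 V; V_b = V_low + 353·LSB = 0.55501 V.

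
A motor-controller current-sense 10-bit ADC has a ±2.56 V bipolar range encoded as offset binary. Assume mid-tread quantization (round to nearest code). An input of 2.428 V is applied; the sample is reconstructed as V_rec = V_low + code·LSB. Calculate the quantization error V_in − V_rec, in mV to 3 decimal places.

Step size: 5.12 V ÷ 2^10 = 5.000 mV.
Scaled input = 997.6000 LSBs, so code = 998.
Reconstructed: 2.43 V.
Error = 2.428 − 2.43 = -0.002 V = -2.000 mV.

-2.000 mV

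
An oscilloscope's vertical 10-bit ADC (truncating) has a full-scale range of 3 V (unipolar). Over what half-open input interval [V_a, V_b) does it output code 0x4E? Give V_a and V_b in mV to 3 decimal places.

[228.516 mV, 231.445 mV)

LSB = 3/2^10 = 2.930 mV.
Code 0x4E = 78 decimal.
V_a = V_low + 78·LSB = 0.228516 V; V_b = V_low + 79·LSB = 0.231445 V.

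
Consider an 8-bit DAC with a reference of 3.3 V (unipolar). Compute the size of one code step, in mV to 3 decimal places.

Full-scale span = 3.3 V.
LSB = 3.3 / 2^8 = 3.3 / 256 = 0.0128906 V = 12.891 mV.

12.891 mV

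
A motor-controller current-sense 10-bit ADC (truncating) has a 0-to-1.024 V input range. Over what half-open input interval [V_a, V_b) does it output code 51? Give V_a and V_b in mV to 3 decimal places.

[51.000 mV, 52.000 mV)

LSB = 1.024/2^10 = 1.000 mV.
V_a = V_low + 51·LSB = 0.051 V; V_b = V_low + 52·LSB = 0.052 V.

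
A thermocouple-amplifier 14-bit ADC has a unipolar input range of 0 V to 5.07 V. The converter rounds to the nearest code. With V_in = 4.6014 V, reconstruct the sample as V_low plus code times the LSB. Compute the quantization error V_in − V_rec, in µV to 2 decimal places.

Step size: 5.07 V ÷ 2^14 = 309.45 µV.
(4.6014 − 0)/0.000309448 = 14869.6918; round gives code 14870.
V_rec = 0 + 14870·0.000309448 = 4.6014954 V.
Difference: -9.53613e-05 V → -95.36 µV.

-95.36 µV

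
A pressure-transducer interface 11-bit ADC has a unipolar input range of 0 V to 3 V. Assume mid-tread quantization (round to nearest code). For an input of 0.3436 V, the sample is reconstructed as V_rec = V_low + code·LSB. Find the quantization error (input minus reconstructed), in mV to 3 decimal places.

-0.638 mV

Step size: 3 V ÷ 2^11 = 1.465 mV.
Scaled input = 234.5643 LSBs, so code = 235.
V_rec = 0 + 235·0.00146484 = 0.34423828 V.
V_in − V_rec = -0.000638281 V = -0.638 mV.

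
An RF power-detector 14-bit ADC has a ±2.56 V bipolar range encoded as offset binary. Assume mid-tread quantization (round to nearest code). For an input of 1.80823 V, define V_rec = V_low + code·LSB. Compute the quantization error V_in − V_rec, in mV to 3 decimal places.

Step size: 5.12 V ÷ 2^14 = 312.50 µV.
(V_in − V_low)/LSB = (1.80823 − (−2.56))/0.0003125 = 13978.3360 → code 13978 (round).
Reconstructed: 1.808125 V.
V_in − V_rec = 0.000105 V = 0.105 mV.

0.105 mV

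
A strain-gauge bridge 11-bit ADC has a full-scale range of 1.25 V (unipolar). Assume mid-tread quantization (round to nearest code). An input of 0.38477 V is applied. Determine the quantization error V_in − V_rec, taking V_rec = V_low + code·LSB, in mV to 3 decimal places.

0.249 mV

Step size: 1.25 V ÷ 2^11 = 0.610 mV.
(V_in − V_low)/LSB = (0.38477 − 0)/0.000610352 = 630.4072 → code 630 (round).
Code 630 maps back to 0 + 630×0.000610352 V = 0.38452148 V.
Error = 0.38477 − 0.38452148 = 0.000248516 V = 0.249 mV.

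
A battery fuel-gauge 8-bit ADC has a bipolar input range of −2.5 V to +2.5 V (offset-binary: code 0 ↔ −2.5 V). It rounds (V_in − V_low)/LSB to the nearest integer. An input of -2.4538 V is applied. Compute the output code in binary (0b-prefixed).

With 256 levels over 5 V, one step is 19.531 mV.
(-2.4538 − (−2.5)) / 0.0195312 = 2.365 LSBs.
So the output code is 2.
In binary (0b-prefixed): 0b10.

code 0b10 (decimal 2)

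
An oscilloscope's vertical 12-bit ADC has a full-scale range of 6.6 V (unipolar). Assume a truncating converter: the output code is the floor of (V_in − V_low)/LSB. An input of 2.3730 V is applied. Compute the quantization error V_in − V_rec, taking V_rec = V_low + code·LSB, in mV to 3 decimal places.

One LSB is 6.6 V / 4096 = 1.611 mV.
(V_in − V_low)/LSB = (2.3730 − 0)/0.00161133 = 1472.6982 → code 1472 (floor).
V_rec = 0 + 1472·0.00161133 = 2.371875 V.
Difference: 0.001125 V → 1.125 mV.

1.125 mV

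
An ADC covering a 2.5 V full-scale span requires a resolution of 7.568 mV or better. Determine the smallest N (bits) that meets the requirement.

9 bits

Number of steps required ≥ 2.5 V / 7.568 mV = 330.34.
Need 2^N ≥ 330.34; 2^8 = 256, 2^9 = 512.
Minimum N = 9.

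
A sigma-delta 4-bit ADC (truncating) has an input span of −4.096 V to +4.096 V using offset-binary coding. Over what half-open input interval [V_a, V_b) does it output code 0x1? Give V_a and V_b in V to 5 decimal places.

LSB = 8.192/2^4 = 0.5120 V.
Code 0x1 = 1 decimal.
V_a = V_low + 1·LSB = -3.584 V; V_b = V_low + 2·LSB = -3.072 V.

[-3.58400 V, -3.07200 V)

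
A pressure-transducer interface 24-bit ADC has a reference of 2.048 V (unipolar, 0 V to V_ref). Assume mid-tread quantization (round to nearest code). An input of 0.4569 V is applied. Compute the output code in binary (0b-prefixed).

With 16777216 levels over 2.048 V, one step is 0.12 µV.
(0.4569 − 0) / 1.2207e-07 = 3742924.800 LSBs.
So the output code is 3742925.
In binary (0b-prefixed): 0b1110010001110011001101.

code 0b1110010001110011001101 (decimal 3742925)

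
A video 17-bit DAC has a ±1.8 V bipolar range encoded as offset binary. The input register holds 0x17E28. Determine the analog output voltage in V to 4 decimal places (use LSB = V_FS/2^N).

0.8870 V

LSB = 3.6 V / 2^17 = 27.47 µV.
Code 0x17E28 = 97832 decimal.
V_out = (−1.8) + 97832 × 2.74658e-05 V = 0.887036 V.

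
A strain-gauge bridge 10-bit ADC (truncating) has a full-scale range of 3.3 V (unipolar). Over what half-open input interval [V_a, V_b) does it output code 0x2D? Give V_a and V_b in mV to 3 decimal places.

LSB = 3.3/2^10 = 3.223 mV.
Code 0x2D = 45 decimal.
V_a = V_low + 45·LSB = 0.14502 V; V_b = V_low + 46·LSB = 0.148242 V.

[145.020 mV, 148.242 mV)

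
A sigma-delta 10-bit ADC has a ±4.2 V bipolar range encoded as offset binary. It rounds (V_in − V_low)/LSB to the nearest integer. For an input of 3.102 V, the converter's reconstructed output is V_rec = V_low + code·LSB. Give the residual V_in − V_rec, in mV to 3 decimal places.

1.219 mV

One LSB is 8.4 V / 1024 = 8.203 mV.
(3.102 − (−4.2))/0.00820313 = 890.1486; round gives code 890.
Code 890 maps back to (−4.2) + 890×0.00820313 V = 3.1007812 V.
Error = 3.102 − 3.1007812 = 0.00121875 V = 1.219 mV.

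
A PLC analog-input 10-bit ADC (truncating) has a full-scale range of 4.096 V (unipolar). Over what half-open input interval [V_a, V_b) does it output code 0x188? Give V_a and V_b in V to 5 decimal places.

[1.56800 V, 1.57200 V)

LSB = 4.096/2^10 = 4.000 mV.
Code 0x188 = 392 decimal.
V_a = V_low + 392·LSB = 1.568 V; V_b = V_low + 393·LSB = 1.572 V.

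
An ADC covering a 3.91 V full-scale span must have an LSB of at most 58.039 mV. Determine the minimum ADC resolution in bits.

Number of steps required ≥ 3.91 V / 58.039 mV = 67.37.
Need 2^N ≥ 67.37; 2^6 = 64, 2^7 = 128.
Minimum N = 7.

7 bits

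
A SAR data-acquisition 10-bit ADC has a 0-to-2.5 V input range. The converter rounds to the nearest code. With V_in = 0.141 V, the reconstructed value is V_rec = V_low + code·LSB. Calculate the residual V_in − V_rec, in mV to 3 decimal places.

-0.602 mV

Step size: 2.5 V ÷ 2^10 = 2.441 mV.
Scaled input = 57.7536 LSBs, so code = 58.
V_rec = 0 + 58·0.00244141 = 0.14160156 V.
Difference: -0.000601562 V → -0.602 mV.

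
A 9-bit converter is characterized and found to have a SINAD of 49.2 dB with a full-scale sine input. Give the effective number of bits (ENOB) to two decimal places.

7.88 bits

ENOB = (SINAD − 1.76) / 6.02 = (49.2 − 1.76)/6.02 = 7.880.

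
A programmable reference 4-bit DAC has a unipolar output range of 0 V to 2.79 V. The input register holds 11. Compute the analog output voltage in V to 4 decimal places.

1.9181 V

LSB = 2.79 V / 2^4 = 174.375 mV.
V_out = 0 + 11 × 0.174375 V = 1.91813 V.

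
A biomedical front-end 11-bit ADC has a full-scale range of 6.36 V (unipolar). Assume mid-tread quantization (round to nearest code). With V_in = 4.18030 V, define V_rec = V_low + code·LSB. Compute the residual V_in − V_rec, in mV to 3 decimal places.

One LSB is 6.36 V / 2048 = 3.105 mV.
Scaled input = 1346.1092 LSBs, so code = 1346.
Code 1346 maps back to 0 + 1346×0.00310547 V = 4.1799609 V.
Error = 4.18030 − 4.1799609 = 0.000339063 V = 0.339 mV.

0.339 mV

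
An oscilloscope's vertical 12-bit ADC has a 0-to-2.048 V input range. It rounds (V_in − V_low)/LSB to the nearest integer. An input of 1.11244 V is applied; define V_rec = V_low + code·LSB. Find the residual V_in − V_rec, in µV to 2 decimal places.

-60.00 µV

Step size: 2.048 V ÷ 2^12 = 0.500 mV.
Scaled input = 2224.8800 LSBs, so code = 2225.
V_rec = 0 + 2225·0.0005 = 1.1125 V.
Difference: -6e-05 V → -60.00 µV.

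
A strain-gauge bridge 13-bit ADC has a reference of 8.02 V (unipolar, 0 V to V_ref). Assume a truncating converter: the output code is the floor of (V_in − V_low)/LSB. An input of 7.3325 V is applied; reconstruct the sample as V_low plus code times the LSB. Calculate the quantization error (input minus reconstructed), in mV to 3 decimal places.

0.740 mV

Step size: 8.02 V ÷ 2^13 = 0.979 mV.
(7.3325 − 0)/0.000979004 = 7489.7556; ⌊·⌋ gives code 7489.
Reconstructed: 7.3317603 V.
Difference: 0.000739746 V → 0.740 mV.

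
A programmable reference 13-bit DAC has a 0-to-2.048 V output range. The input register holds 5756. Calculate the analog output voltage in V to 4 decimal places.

LSB = 2.048 V / 2^13 = 250.00 µV.
V_out = 0 + 5756 × 0.00025 V = 1.439 V.

1.4390 V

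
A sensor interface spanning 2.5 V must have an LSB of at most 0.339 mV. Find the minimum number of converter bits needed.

Number of steps required ≥ 2.5 V / 0.339 mV = 7374.63.
Need 2^N ≥ 7374.63; 2^12 = 4096, 2^13 = 8192.
Minimum N = 13.

13 bits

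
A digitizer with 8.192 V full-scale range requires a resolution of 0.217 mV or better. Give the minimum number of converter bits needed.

16 bits

Number of steps required ≥ 8.192 V / 0.217 mV = 37751.15.
Need 2^N ≥ 37751.15; 2^15 = 32768, 2^16 = 65536.
Minimum N = 16.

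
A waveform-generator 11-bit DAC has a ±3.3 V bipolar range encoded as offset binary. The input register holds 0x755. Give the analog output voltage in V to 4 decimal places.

2.7489 V

LSB = 6.6 V / 2^11 = 3.223 mV.
Code 0x755 = 1877 decimal.
V_out = (−3.3) + 1877 × 0.00322266 V = 2.74893 V.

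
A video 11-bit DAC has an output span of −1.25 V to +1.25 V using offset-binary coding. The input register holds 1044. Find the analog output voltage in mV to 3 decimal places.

LSB = 2.5 V / 2^11 = 1.221 mV.
V_out = (−1.25) + 1044 × 0.0012207 V = 0.0244141 V.
= 24.414 mV.

24.414 mV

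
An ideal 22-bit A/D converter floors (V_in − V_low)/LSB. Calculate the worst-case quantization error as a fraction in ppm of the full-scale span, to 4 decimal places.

0.2384 ppm

Truncating → worst-case error = 1 LSB = V_FS/2^22, so 1e+06/4194304 = 0.238419 ppm of full scale.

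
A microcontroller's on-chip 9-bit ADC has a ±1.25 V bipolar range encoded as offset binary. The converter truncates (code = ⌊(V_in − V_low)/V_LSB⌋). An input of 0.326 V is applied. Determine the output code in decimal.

code 322

With 512 levels over 2.5 V, one step is 4.883 mV.
Input sits at 322.765 steps above V_low.
So the output code is 322.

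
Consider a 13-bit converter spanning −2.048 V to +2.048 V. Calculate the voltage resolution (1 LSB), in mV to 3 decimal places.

0.500 mV

Full-scale span = 4.096 V.
LSB = 4.096 / 2^13 = 4.096 / 8192 = 0.0005 V = 0.500 mV.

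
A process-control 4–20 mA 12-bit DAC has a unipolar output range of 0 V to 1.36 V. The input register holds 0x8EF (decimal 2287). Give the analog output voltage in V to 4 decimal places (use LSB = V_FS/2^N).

0.7594 V

LSB = 1.36 V / 2^12 = 332.03 µV.
Code 0x8EF = 2287 decimal.
V_out = 0 + 2287 × 0.000332031 V = 0.759355 V.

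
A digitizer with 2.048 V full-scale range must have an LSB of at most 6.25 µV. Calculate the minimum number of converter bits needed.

19 bits

Number of steps required ≥ 2.048 V / 6.25 µV = 327680.00.
Need 2^N ≥ 327680.00; 2^18 = 262144, 2^19 = 524288.
Minimum N = 19.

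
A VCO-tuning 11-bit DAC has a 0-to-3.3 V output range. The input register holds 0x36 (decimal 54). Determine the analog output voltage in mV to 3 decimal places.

LSB = 3.3 V / 2^11 = 1.611 mV.
Code 0x36 = 54 decimal.
V_out = 0 + 54 × 0.00161133 V = 0.0870117 V.
= 87.012 mV.

87.012 mV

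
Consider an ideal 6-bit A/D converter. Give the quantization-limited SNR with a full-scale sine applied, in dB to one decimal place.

SNR ≈ 6.02·N + 1.76 dB = 6.02·6 + 1.76 = 37.88 dB.

37.9 dB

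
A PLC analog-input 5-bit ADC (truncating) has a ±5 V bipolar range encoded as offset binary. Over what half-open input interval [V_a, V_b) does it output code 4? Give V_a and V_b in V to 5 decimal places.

LSB = 10/2^5 = 312.500 mV.
V_a = V_low + 4·LSB = -3.75 V; V_b = V_low + 5·LSB = -3.4375 V.

[-3.75000 V, -3.43750 V)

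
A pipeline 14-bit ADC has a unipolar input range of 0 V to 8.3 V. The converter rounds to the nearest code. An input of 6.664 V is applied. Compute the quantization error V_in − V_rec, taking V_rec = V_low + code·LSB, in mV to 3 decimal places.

Step size: 8.3 V ÷ 2^14 = 0.507 mV.
(V_in − V_low)/LSB = (6.664 − 0)/0.000506592 = 13154.5754 → code 13155 (round).
Reconstructed: 6.6642151 V.
V_in − V_rec = -0.000215088 V = -0.215 mV.

-0.215 mV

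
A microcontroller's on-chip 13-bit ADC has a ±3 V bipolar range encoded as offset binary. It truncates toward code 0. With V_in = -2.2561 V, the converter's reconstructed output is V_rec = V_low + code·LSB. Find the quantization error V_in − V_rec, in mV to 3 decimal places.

0.492 mV

LSB = 6/2^13 = 0.732 mV.
Scaled input = 1015.6715 LSBs, so code = 1015.
Code 1015 maps back to (−3) + 1015×0.000732422 V = -2.2565918 V.
Difference: 0.000491797 V → 0.492 mV.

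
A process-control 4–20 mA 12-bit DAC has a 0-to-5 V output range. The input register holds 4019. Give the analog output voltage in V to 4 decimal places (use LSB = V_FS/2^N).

4.9060 V

LSB = 5 V / 2^12 = 1.221 mV.
V_out = 0 + 4019 × 0.0012207 V = 4.90601 V.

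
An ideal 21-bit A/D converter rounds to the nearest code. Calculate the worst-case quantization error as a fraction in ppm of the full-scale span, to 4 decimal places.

Rounding → worst-case error = ½ LSB = V_FS/2^22, so 1e+06/4194304 = 0.238419 ppm of full scale.

0.2384 ppm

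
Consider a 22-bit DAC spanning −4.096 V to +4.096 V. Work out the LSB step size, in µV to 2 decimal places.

1.95 µV

Full-scale span = 8.192 V.
LSB = 8.192 / 2^22 = 8.192 / 4194304 = 1.95313e-06 V = 1.95 µV.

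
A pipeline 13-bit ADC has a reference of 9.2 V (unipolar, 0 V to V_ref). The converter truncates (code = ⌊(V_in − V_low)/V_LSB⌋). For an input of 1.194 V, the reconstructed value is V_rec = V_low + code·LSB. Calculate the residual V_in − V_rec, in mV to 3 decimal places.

LSB = 9.2/2^13 = 1.123 mV.
Scaled input = 1063.1791 LSBs, so code = 1063.
Reconstructed: 1.1937988 V.
Difference: 0.000201172 V → 0.201 mV.

0.201 mV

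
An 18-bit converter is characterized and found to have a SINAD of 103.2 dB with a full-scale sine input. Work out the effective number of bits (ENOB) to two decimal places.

16.85 bits

ENOB = (SINAD − 1.76) / 6.02 = (103.2 − 1.76)/6.02 = 16.850.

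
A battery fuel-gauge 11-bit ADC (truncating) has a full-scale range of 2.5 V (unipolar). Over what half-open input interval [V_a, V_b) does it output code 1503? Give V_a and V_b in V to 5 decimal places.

LSB = 2.5/2^11 = 1.221 mV.
V_a = V_low + 1503·LSB = 1.83472 V; V_b = V_low + 1504·LSB = 1.83594 V.

[1.83472 V, 1.83594 V)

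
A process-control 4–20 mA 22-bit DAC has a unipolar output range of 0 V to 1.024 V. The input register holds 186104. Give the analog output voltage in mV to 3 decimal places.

45.436 mV

LSB = 1.024 V / 2^22 = 0.24 µV.
V_out = 0 + 186104 × 2.44141e-07 V = 0.0454355 V.
= 45.436 mV.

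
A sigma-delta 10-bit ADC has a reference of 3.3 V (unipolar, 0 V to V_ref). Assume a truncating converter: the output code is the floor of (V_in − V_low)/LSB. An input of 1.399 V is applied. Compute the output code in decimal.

code 434

LSB = 3.3 V / 1024 = 3.223 mV.
Input sits at 434.114 steps above V_low.
So the output code is 434.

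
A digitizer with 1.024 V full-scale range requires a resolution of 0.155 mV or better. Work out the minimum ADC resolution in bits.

Number of steps required ≥ 1.024 V / 0.155 mV = 6606.45.
Need 2^N ≥ 6606.45; 2^12 = 4096, 2^13 = 8192.
Minimum N = 13.

13 bits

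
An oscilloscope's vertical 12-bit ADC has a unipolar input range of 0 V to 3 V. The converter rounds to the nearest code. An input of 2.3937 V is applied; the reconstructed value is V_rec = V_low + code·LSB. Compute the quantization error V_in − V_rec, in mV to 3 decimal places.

0.145 mV

LSB = 3/2^12 = 0.732 mV.
Scaled input = 3268.1984 LSBs, so code = 3268.
Reconstructed: 2.3935547 V.
Difference: 0.000145312 V → 0.145 mV.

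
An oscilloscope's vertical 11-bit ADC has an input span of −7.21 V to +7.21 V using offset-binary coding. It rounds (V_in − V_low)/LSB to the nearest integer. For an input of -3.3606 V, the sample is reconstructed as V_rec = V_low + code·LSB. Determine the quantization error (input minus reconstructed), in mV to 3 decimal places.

-2.036 mV

One LSB is 14.42 V / 2048 = 7.041 mV.
(V_in − V_low)/LSB = (-3.3606 − (−7.21))/0.00704102 = 546.7109 → code 547 (round).
Reconstructed: -3.3585645 V.
Error = -3.3606 − (−3.3585645) = -0.00203555 V = -2.036 mV.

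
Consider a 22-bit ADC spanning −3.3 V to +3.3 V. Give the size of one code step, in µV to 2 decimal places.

Full-scale span = 6.6 V.
LSB = 6.6 / 2^22 = 6.6 / 4194304 = 1.57356e-06 V = 1.57 µV.

1.57 µV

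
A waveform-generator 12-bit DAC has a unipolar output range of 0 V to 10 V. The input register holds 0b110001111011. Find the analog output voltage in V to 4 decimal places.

7.8003 V

LSB = 10 V / 2^12 = 2.441 mV.
Code 0b110001111011 = 3195 decimal.
V_out = 0 + 3195 × 0.00244141 V = 7.80029 V.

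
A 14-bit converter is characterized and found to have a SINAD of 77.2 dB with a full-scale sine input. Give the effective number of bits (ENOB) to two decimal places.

ENOB = (SINAD − 1.76) / 6.02 = (77.2 − 1.76)/6.02 = 12.532.

12.53 bits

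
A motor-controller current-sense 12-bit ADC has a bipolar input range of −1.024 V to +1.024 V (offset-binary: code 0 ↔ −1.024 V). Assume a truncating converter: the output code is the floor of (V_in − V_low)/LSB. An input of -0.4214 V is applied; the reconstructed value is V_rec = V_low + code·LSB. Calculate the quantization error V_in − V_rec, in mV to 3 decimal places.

0.100 mV

One LSB is 2.048 V / 4096 = 0.500 mV.
(-0.4214 − (−1.024))/0.0005 = 1205.2000; ⌊·⌋ gives code 1205.
Code 1205 maps back to (−1.024) + 1205×0.0005 V = -0.4215 V.
V_in − V_rec = 0.0001 V = 0.100 mV.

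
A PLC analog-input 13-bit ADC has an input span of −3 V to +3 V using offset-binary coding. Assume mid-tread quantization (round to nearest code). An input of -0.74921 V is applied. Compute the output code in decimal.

code 3073

LSB = 6 V / 8192 = 0.732 mV.
(-0.74921 − (−3)) / 0.000732422 = 3073.079 LSBs.
round(3073.079) = 3073.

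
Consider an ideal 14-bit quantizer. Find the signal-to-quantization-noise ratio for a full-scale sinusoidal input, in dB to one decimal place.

SNR ≈ 6.02·N + 1.76 dB = 6.02·14 + 1.76 = 86.04 dB.

86.0 dB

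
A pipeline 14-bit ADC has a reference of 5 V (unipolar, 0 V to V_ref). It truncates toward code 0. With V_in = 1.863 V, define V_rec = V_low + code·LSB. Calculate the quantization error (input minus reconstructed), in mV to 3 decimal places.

Step size: 5 V ÷ 2^14 = 305.18 µV.
(V_in − V_low)/LSB = (1.863 − 0)/0.000305176 = 6104.6784 → code 6104 (floor).
V_rec = 0 + 6104·0.000305176 = 1.862793 V.
Difference: 0.000207031 V → 0.207 mV.

0.207 mV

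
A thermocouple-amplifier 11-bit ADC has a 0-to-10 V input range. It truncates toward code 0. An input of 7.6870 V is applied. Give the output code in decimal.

code 1574

Full-scale span = 10 V; LSB = 10/2^11 = 4.883 mV.
(V_in − V_low)/LSB = (7.6870 − 0) / 0.00488281 = 1574.298.
Floor → code 1574.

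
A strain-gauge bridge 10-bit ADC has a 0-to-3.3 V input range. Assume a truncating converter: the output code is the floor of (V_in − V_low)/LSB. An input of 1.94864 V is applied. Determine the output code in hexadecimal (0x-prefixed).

code 0x25C (decimal 604)

Full-scale span = 3.3 V; LSB = 3.3/2^10 = 3.223 mV.
(1.94864 − 0) / 0.00322266 = 604.669 LSBs.
Floor → code 604.
In hexadecimal (0x-prefixed): 0x25C.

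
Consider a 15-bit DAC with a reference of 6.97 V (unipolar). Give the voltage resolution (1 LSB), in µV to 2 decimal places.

Full-scale span = 6.97 V.
LSB = 6.97 / 2^15 = 6.97 / 32768 = 0.000212708 V = 212.71 µV.

212.71 µV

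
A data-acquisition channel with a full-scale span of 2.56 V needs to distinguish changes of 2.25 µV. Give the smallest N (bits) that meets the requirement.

21 bits

Number of steps required ≥ 2.56 V / 2.25 µV = 1137777.78.
Need 2^N ≥ 1137777.78; 2^20 = 1048576, 2^21 = 2097152.
Minimum N = 21.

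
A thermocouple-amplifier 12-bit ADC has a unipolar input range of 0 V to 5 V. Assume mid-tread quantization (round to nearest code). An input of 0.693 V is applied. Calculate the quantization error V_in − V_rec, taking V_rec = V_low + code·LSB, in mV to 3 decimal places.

-0.359 mV

Step size: 5 V ÷ 2^12 = 1.221 mV.
(V_in − V_low)/LSB = (0.693 − 0)/0.0012207 = 567.7056 → code 568 (round).
Code 568 maps back to 0 + 568×0.0012207 V = 0.69335938 V.
Difference: -0.000359375 V → -0.359 mV.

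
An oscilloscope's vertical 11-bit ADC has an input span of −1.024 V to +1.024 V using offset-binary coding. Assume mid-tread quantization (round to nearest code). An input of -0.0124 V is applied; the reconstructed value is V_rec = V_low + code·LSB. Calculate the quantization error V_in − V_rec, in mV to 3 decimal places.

-0.400 mV

Step size: 2.048 V ÷ 2^11 = 1.000 mV.
Scaled input = 1011.6000 LSBs, so code = 1012.
Reconstructed: -0.012 V.
V_in − V_rec = -0.0004 V = -0.400 mV.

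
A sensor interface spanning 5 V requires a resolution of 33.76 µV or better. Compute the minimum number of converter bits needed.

Number of steps required ≥ 5 V / 33.76 µV = 148104.27.
Need 2^N ≥ 148104.27; 2^17 = 131072, 2^18 = 262144.
Minimum N = 18.

18 bits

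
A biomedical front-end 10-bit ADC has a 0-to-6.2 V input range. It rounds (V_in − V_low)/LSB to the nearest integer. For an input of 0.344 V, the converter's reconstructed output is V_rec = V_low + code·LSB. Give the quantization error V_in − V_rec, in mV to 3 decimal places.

One LSB is 6.2 V / 1024 = 6.055 mV.
(V_in − V_low)/LSB = (0.344 − 0)/0.00605469 = 56.8155 → code 57 (round).
Code 57 maps back to 0 + 57×0.00605469 V = 0.34511719 V.
Difference: -0.00111719 V → -1.117 mV.

-1.117 mV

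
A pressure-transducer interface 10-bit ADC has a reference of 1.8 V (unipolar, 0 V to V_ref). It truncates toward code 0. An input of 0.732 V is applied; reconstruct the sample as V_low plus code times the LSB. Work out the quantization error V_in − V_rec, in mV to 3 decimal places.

0.750 mV

One LSB is 1.8 V / 1024 = 1.758 mV.
(0.732 − 0)/0.00175781 = 416.4267; ⌊·⌋ gives code 416.
Code 416 maps back to 0 + 416×0.00175781 V = 0.73125 V.
Difference: 0.00075 V → 0.750 mV.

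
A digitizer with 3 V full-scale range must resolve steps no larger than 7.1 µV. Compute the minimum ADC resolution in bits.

19 bits

Number of steps required ≥ 3 V / 7.1 µV = 422535.21.
Need 2^N ≥ 422535.21; 2^18 = 262144, 2^19 = 524288.
Minimum N = 19.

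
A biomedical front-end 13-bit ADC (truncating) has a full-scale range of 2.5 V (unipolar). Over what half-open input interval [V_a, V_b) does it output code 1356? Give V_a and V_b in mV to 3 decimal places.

[413.818 mV, 414.124 mV)

LSB = 2.5/2^13 = 305.18 µV.
V_a = V_low + 1356·LSB = 0.413818 V; V_b = V_low + 1357·LSB = 0.414124 V.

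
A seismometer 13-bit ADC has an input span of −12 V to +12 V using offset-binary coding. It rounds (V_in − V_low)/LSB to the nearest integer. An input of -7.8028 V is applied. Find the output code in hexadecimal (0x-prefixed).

code 0x599 (decimal 1433)

With 8192 levels over 24 V, one step is 2.930 mV.
(-7.8028 − (−12)) / 0.00292969 = 1432.644 LSBs.
So the output code is 1433.
In hexadecimal (0x-prefixed): 0x599.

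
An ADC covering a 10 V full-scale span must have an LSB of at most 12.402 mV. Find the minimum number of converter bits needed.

10 bits

Number of steps required ≥ 10 V / 12.402 mV = 806.32.
Need 2^N ≥ 806.32; 2^9 = 512, 2^10 = 1024.
Minimum N = 10.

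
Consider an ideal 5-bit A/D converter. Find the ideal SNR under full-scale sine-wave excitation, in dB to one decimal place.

31.9 dB

SNR ≈ 6.02·N + 1.76 dB = 6.02·5 + 1.76 = 31.86 dB.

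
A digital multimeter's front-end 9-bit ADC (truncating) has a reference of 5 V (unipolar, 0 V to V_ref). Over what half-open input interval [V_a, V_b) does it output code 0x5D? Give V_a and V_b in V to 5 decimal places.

LSB = 5/2^9 = 9.766 mV.
Code 0x5D = 93 decimal.
V_a = V_low + 93·LSB = 0.908203 V; V_b = V_low + 94·LSB = 0.917969 V.

[0.90820 V, 0.91797 V)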